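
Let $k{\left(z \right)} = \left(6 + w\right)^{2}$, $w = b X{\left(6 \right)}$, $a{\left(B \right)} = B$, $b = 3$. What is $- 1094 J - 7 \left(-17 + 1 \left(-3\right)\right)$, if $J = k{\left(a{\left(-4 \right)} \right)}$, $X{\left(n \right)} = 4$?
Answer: $-354316$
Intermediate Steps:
$w = 12$ ($w = 3 \cdot 4 = 12$)
$k{\left(z \right)} = 324$ ($k{\left(z \right)} = \left(6 + 12\right)^{2} = 18^{2} = 324$)
$J = 324$
$- 1094 J - 7 \left(-17 + 1 \left(-3\right)\right) = \left(-1094\right) 324 - 7 \left(-17 + 1 \left(-3\right)\right) = -354456 - 7 \left(-17 - 3\right) = -354456 - -140 = -354456 + 140 = -354316$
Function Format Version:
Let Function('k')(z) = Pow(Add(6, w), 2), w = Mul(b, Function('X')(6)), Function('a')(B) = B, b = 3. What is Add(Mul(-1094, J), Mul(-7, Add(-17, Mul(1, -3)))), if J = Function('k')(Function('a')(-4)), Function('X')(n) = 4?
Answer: -354316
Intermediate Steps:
w = 12 (w = Mul(3, 4) = 12)
Function('k')(z) = 324 (Function('k')(z) = Pow(Add(6, 12), 2) = Pow(18, 2) = 324)
J = 324
Add(Mul(-1094, J), Mul(-7, Add(-17, Mul(1, -3)))) = Add(Mul(-1094, 324), Mul(-7, Add(-17, Mul(1, -3)))) = Add(-354456, Mul(-7, Add(-17, -3))) = Add(-354456, Mul(-7, -20)) = Add(-354456, 140) = -354316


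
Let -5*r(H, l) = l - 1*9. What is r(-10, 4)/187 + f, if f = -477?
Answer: -89198/187 ≈ -476.99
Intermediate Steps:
r(H, l) = 9/5 - l/5 (r(H, l) = -(l - 1*9)/5 = -(l - 9)/5 = -(-9 + l)/5 = 9/5 - l/5)
r(-10, 4)/187 + f = (9/5 - ⅕*4)/187 - 477 = (9/5 - ⅘)*(1/187) - 477 = 1*(1/187) - 477 = 1/187 - 477 = -89198/187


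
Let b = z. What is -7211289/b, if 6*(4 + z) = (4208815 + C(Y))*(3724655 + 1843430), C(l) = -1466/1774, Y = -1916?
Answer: -19189240029/10393438052609666 ≈ -1.8463e-6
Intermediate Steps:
C(l) = -733/887 (C(l) = -1466*1/1774 = -733/887)
z = 10393438052609666/2661 (z = -4 + ((4208815 - 733/887)*(3724655 + 1843430))/6 = -4 + ((3733218172/887)*5568085)/6 = -4 + (⅙)*(20786876105240620/887) = -4 + 10393438052620310/2661 = 10393438052609666/2661 ≈ 3.9058e+12)
b = 10393438052609666/2661 ≈ 3.9058e+12
-7211289/b = -7211289/10393438052609666/2661 = -7211289*2661/10393438052609666 = -19189240029/10393438052609666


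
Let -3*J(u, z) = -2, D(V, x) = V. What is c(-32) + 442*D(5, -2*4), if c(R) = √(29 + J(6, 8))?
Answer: 2210 + √267/3 ≈ 2215.4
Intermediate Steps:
J(u, z) = ⅔ (J(u, z) = -⅓*(-2) = ⅔)
c(R) = √267/3 (c(R) = √(29 + ⅔) = √(89/3) = √267/3)
c(-32) + 442*D(5, -2*4) = √267/3 + 442*5 = √267/3 + 2210 = 2210 + √267/3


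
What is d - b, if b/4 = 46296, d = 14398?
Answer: -170786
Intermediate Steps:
b = 185184 (b = 4*46296 = 185184)
d - b = 14398 - 1*185184 = 14398 - 185184 = -170786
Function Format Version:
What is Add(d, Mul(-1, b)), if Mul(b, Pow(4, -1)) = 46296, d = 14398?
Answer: -170786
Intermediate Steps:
b = 185184 (b = Mul(4, 46296) = 185184)
Add(d, Mul(-1, b)) = Add(14398, Mul(-1, 185184)) = Add(14398, -185184) = -170786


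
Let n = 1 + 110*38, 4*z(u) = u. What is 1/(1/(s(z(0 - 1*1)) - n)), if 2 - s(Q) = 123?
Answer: -4302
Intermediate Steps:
z(u) = u/4
s(Q) = -121 (s(Q) = 2 - 1*123 = 2 - 123 = -121)
n = 4181 (n = 1 + 4180 = 4181)
1/(1/(s(z(0 - 1*1)) - n)) = 1/(1/(-121 - 1*4181)) = 1/(1/(-121 - 4181)) = 1/(1/(-4302)) = 1/(-1/4302) = -4302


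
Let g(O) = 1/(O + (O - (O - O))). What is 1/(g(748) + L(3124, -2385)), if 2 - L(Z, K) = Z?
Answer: -1496/4670511 ≈ -0.00032031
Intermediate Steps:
g(O) = 1/(2*O) (g(O) = 1/(O + (O - 1*0)) = 1/(O + (O + 0)) = 1/(O + O) = 1/(2*O))
L(Z, K) = 2 - Z
1/(g(748) + L(3124, -2385)) = 1/((1/2)/748 + (2 - 1*3124)) = 1/((1/2)*(1/748) + (2 - 3124)) = 1/(1/1496 - 3122) = 1/(-4670511/1496) = -1496/4670511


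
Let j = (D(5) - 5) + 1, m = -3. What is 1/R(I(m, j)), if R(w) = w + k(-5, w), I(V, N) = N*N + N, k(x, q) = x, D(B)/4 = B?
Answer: 1/267 ≈ 0.0037453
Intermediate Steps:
D(B) = 4*B
j = 16 (j = (4*5 - 5) + 1 = (20 - 5) + 1 = 15 + 1 = 16)
I(V, N) = N + N² (I(V, N) = N² + N = N + N²)
R(w) = -5 + w (R(w) = w - 5 = -5 + w)
1/R(I(m, j)) = 1/(-5 + 16*(1 + 16)) = 1/(-5 + 16*17) = 1/(-5 + 272) = 1/267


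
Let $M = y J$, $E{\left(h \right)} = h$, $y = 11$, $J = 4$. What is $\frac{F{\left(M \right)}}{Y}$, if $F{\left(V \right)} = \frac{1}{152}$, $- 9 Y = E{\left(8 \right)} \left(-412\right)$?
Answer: $\frac{9}{500992} \approx 1.7964 \cdot 10^{-5}$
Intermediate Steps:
$Y = \frac{3296}{9}$ ($Y = - \frac{8 \left(-412\right)}{9} = \left(- \frac{1}{9}\right) \left(-3296\right) = \frac{3296}{9} \approx 366.22$)
$M = 44$ ($M = 11 \cdot 4 = 44$)
$F{\left(V \right)} = \frac{1}{152}$
$\frac{F{\left(M \right)}}{Y} = \frac{1}{152 \cdot \frac{3296}{9}} = \frac{1}{152} \cdot \frac{9}{3296} = \frac{9}{500992}$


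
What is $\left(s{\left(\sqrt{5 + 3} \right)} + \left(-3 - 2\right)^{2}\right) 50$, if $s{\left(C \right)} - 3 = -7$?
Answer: $1050$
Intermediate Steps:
$s{\left(C \right)} = -4$ ($s{\left(C \right)} = 3 - 7 = -4$)
$\left(s{\left(\sqrt{5 + 3} \right)} + \left(-3 - 2\right)^{2}\right) 50 = \left(-4 + \left(-3 - 2\right)^{2}\right) 50 = \left(-4 + \left(-5\right)^{2}\right) 50 = \left(-4 + 25\right) 50 = 21 \cdot 50 = 1050$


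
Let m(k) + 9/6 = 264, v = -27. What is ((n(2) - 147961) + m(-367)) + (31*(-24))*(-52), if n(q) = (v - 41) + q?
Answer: -218153/2 ≈ -1.0908e+5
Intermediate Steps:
m(k) = 525/2 (m(k) = -3/2 + 264 = 525/2)
n(q) = -68 + q (n(q) = (-27 - 41) + q = -68 + q)
((n(2) - 147961) + m(-367)) + (31*(-24))*(-52) = (((-68 + 2) - 147961) + 525/2) + (31*(-24))*(-52) = ((-66 - 147961) + 525/2) - 744*(-52) = (-148027 + 525/2) + 38688 = -295529/2 + 38688 = -218153/2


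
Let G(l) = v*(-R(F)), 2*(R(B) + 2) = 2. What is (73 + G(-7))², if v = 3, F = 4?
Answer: 5776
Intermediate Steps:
R(B) = -1 (R(B) = -2 + (½)*2 = -2 + 1 = -1)
G(l) = 3 (G(l) = 3*(-1*(-1)) = 3*1 = 3)
(73 + G(-7))² = (73 + 3)² = 76² = 5776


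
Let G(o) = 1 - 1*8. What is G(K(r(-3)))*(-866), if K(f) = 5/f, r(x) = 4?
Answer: 6062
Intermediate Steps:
G(o) = -7 (G(o) = 1 - 8 = -7)
G(K(r(-3)))*(-866) = -7*(-866) = 6062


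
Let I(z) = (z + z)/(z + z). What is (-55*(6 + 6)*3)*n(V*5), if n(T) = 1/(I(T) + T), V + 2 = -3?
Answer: 165/2 ≈ 82.500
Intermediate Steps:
I(z) = 1 (I(z) = (2*z)/((2*z)) = (2*z)*(1/(2*z)) = 1)
V = -5 (V = -2 - 3 = -5)
n(T) = 1/(1 + T)
(-55*(6 + 6)*3)*n(V*5) = (-55*(6 + 6)*3)/(1 - 5*5) = (-660*3)/(1 - 25) = -55*36/(-24) = -1980*(-1/24) = 165/2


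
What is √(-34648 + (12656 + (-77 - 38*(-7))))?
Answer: I*√21803 ≈ 147.66*I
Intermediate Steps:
√(-34648 + (12656 + (-77 - 38*(-7)))) = √(-34648 + (12656 + (-77 + 266))) = √(-34648 + (12656 + 189)) = √(-34648 + 12845) = √(-21803) = I*√21803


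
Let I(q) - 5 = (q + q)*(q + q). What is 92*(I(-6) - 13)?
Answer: 12512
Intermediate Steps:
I(q) = 5 + 4*q² (I(q) = 5 + (q + q)*(q + q) = 5 + (2*q)*(2*q) = 5 + 4*q²)
92*(I(-6) - 13) = 92*((5 + 4*(-6)²) - 13) = 92*((5 + 4*36) - 13) = 92*((5 + 144) - 13) = 92*(149 - 13) = 92*136 = 12512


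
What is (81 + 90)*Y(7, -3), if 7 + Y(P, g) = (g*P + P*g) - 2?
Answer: -8721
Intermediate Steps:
Y(P, g) = -9 + 2*P*g (Y(P, g) = -7 + ((g*P + P*g) - 2) = -7 + ((P*g + P*g) - 2) = -7 + (2*P*g - 2) = -7 + (-2 + 2*P*g) = -9 + 2*P*g)
(81 + 90)*Y(7, -3) = (81 + 90)*(-9 + 2*7*(-3)) = 171*(-9 - 42) = 171*(-51) = -8721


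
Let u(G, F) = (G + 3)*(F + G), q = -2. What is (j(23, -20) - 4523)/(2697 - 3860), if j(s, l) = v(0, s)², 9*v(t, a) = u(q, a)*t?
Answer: 4523/1163 ≈ 3.8891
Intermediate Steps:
u(G, F) = (3 + G)*(F + G)
v(t, a) = t*(-2 + a)/9 (v(t, a) = (((-2)² + 3*a + 3*(-2) + a*(-2))*t)/9 = ((4 + 3*a - 6 - 2*a)*t)/9 = ((-2 + a)*t)/9 = (t*(-2 + a))/9 = t*(-2 + a)/9)
j(s, l) = 0 (j(s, l) = ((⅑)*0*(-2 + s))² = 0² = 0)
(j(23, -20) - 4523)/(2697 - 3860) = (0 - 4523)/(2697 - 3860) = -4523/(-1163) = -4523*(-1/1163) = 4523/1163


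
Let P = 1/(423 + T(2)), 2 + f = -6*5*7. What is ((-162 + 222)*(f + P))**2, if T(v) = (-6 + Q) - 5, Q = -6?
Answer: 6667395336900/41209 ≈ 1.6179e+8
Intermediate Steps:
T(v) = -17 (T(v) = (-6 - 6) - 5 = -12 - 5 = -17)
f = -212 (f = -2 - 6*5*7 = -2 - 30*7 = -2 - 210 = -212)
P = 1/406 (P = 1/(423 - 17) = 1/406 ≈ 0.0024631)
((-162 + 222)*(f + P))**2 = ((-162 + 222)*(-212 + 1/406))**2 = (60*(-86071/406))**2 = (-2582130/203)**2 = 6667395336900/41209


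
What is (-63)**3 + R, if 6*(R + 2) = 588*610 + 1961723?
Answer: 820109/6 ≈ 1.3668e+5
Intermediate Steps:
R = 2320391/6 (R = -2 + (588*610 + 1961723)/6 = -2 + (358680 + 1961723)/6 = -2 + (1/6)*2320403 = -2 + 2320403/6 = 2320391/6 ≈ 3.8673e+5)
(-63)**3 + R = (-63)**3 + 2320391/6 = -250047 + 2320391/6 = 820109/6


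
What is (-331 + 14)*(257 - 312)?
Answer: 17435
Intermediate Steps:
(-331 + 14)*(257 - 312) = -317*(-55) = 17435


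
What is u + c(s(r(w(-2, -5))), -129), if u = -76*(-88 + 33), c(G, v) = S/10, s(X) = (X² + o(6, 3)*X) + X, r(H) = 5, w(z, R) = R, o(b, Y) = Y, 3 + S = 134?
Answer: 41931/10 ≈ 4193.1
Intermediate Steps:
S = 131 (S = -3 + 134 = 131)
s(X) = X² + 4*X (s(X) = (X² + 3*X) + X = X² + 4*X)
c(G, v) = 131/10
u = 4180 (u = -76*(-55) = 4180)
u + c(s(r(w(-2, -5))), -129) = 4180 + 131/10 = 41931/10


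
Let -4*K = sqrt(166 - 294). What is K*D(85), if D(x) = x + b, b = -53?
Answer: -64*I*sqrt(2) ≈ -90.51*I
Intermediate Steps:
D(x) = -53 + x (D(x) = x - 53 = -53 + x)
K = -2*I*sqrt(2) (K = -sqrt(166 - 294)/4 = -2*I*sqrt(2) ≈ -2.8284*I)
K*D(85) = (-2*I*sqrt(2))*(-53 + 85) = -2*I*sqrt(2)*32 = -64*I*sqrt(2)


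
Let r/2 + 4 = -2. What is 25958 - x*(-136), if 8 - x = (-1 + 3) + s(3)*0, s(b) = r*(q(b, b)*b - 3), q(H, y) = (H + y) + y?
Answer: 26774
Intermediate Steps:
r = -12 (r = -8 + 2*(-2) = -8 - 4 = -12)
q(H, y) = H + 2*y
s(b) = 36 - 36*b² (s(b) = -12*((b + 2*b)*b - 3) = -12*((3*b)*b - 3) = -12*(3*b² - 3) = -12*(-3 + 3*b²) = 36 - 36*b²)
x = 6 (x = 8 - ((-1 + 3) + (36 - 36*3²)*0) = 8 - (2 + (36 - 36*9)*0) = 8 - (2 + (36 - 324)*0) = 8 - (2 - 288*0) = 8 - (2 + 0) = 8 - 1*2 = 8 - 2 = 6)
25958 - x*(-136) = 25958 - 6*(-136) = 25958 - 1*(-816) = 25958 + 816 = 26774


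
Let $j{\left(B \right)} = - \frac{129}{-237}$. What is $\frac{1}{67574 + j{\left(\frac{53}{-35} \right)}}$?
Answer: $\frac{79}{5338389} \approx 1.4798 \cdot 10^{-5}$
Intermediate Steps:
$j{\left(B \right)} = \frac{43}{79}$ ($j{\left(B \right)} = \left(-129\right) \left(- \frac{1}{237}\right) = \frac{43}{79}$)
$\frac{1}{67574 + j{\left(\frac{53}{-35} \right)}} = \frac{1}{67574 + \frac{43}{79}} = \frac{1}{\frac{5338389}{79}} = \frac{79}{5338389}$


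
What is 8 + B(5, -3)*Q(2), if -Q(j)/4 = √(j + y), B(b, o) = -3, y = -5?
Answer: 8 + 12*I*√3 ≈ 8.0 + 20.785*I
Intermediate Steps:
Q(j) = -4*√(-5 + j) (Q(j) = -4*√(j - 5) = -4*√(-5 + j))
8 + B(5, -3)*Q(2) = 8 - (-12)*√(-5 + 2) = 8 - (-12)*√(-3) = 8 - (-12)*I*√3 = 8 + 12*I*√3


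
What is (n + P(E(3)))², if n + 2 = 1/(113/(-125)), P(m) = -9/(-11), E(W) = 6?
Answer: 8088336/1545049 ≈ 5.2350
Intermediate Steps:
P(m) = 9/11 (P(m) = -9*(-1/11) = 9/11)
n = -351/113 (n = -2 + 1/(113/(-125)) = -2 + 1/(113*(-1/125)) = -2 + 1/(-113/125) = -2 - 125/113 = -351/113 ≈ -3.1062)
(n + P(E(3)))² = (-351/113 + 9/11)² = (-2844/1243)² = 8088336/1545049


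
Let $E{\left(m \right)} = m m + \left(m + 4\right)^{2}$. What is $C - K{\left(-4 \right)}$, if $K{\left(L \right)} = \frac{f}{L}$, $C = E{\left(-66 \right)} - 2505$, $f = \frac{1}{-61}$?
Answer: $\frac{1389579}{244} \approx 5695.0$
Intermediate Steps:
$f = - \frac{1}{61} \approx -0.016393$
$E{\left(m \right)} = m^{2} + \left(4 + m\right)^{2}$
$C = 5695$ ($C = \left(\left(-66\right)^{2} + \left(4 - 66\right)^{2}\right) - 2505 = \left(4356 + \left(-62\right)^{2}\right) - 2505 = \left(4356 + 3844\right) - 2505 = 8200 - 2505 = 5695$)
$K{\left(L \right)} = - \frac{1}{61 L}$
$C - K{\left(-4 \right)} = 5695 - - \frac{1}{61 \left(-4\right)} = 5695 - \left(- \frac{1}{61}\right) \left(- \frac{1}{4}\right) = 5695 - \frac{1}{244} = \frac{1389579}{244}$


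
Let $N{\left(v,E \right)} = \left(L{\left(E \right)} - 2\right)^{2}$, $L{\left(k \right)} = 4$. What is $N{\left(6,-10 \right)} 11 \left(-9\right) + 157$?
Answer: $-239$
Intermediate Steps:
$N{\left(v,E \right)} = 4$ ($N{\left(v,E \right)} = \left(4 - 2\right)^{2} = 2^{2} = 4$)
$N{\left(6,-10 \right)} 11 \left(-9\right) + 157 = 4 \cdot 11 \left(-9\right) + 157 = 4 \left(-99\right) + 157 = -396 + 157 = -239$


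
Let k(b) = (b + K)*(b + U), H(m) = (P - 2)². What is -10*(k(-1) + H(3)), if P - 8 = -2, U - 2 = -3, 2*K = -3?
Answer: -210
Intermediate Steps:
K = -3/2 (K = (½)*(-3) = -3/2 ≈ -1.5000)
U = -1 (U = 2 - 3 = -1)
P = 6 (P = 8 - 2 = 6)
H(m) = 16 (H(m) = (6 - 2)² = 4² = 16)
k(b) = (-1 + b)*(-3/2 + b) (k(b) = (b - 3/2)*(b - 1) = (-3/2 + b)*(-1 + b) = (-1 + b)*(-3/2 + b))
-10*(k(-1) + H(3)) = -10*((3/2 + (-1)² - 5/2*(-1)) + 16) = -10*((3/2 + 1 + 5/2) + 16) = -10*(5 + 16) = -10*21 = -210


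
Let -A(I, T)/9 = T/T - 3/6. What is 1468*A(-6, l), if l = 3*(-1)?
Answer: -6606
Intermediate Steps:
l = -3
A(I, T) = -9/2 (A(I, T) = -9*(T/T - 3/6) = -9*(1 - 3*1/6) = -9*(1 - 1/2) = -9*1/2 = -9/2)
1468*A(-6, l) = 1468*(-9/2) = -6606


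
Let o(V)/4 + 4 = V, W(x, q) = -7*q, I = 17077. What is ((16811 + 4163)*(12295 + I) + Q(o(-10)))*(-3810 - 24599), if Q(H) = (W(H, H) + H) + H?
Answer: -17501324904672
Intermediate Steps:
o(V) = -16 + 4*V
Q(H) = -5*H (Q(H) = (-7*H + H) + H = -6*H + H = -5*H)
((16811 + 4163)*(12295 + I) + Q(o(-10)))*(-3810 - 24599) = ((16811 + 4163)*(12295 + 17077) - 5*(-16 + 4*(-10)))*(-3810 - 24599) = (20974*29372 - 5*(-16 - 40))*(-28409) = (616048328 - 5*(-56))*(-28409) = (616048328 + 280)*(-28409) = 616048608*(-28409) = -17501324904672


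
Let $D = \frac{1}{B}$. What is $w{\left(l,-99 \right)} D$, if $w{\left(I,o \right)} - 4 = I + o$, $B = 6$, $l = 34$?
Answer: $- \frac{61}{6} \approx -10.167$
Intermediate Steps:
$w{\left(I,o \right)} = 4 + I + o$ ($w{\left(I,o \right)} = 4 + \left(I + o\right) = 4 + I + o$)
$D = \frac{1}{6} \approx 0.16667$
$w{\left(l,-99 \right)} D = \left(4 + 34 - 99\right) \frac{1}{6} = \left(-61\right) \frac{1}{6} = - \frac{61}{6}$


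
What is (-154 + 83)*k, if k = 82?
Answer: -5822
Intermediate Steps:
(-154 + 83)*k = (-154 + 83)*82 = -71*82 = -5822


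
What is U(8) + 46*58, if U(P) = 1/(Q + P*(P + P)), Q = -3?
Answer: 333501/125 ≈ 2668.0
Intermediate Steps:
U(P) = 1/(-3 + 2*P²) (U(P) = 1/(-3 + P*(P + P)) = 1/(-3 + P*(2*P)) = 1/(-3 + 2*P²))
U(8) + 46*58 = 1/(-3 + 2*8²) + 46*58 = 1/(-3 + 2*64) + 2668 = 1/(-3 + 128) + 2668 = 1/125 + 2668 = 333501/125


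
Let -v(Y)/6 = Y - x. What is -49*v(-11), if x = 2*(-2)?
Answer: -2058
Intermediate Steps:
x = -4
v(Y) = -24 - 6*Y (v(Y) = -6*(Y - 1*(-4)) = -6*(Y + 4) = -6*(4 + Y) = -24 - 6*Y)
-49*v(-11) = -49*(-24 - 6*(-11)) = -49*(-24 + 66) = -49*42 = -2058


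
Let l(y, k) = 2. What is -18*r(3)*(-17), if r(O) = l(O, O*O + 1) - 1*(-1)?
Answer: 918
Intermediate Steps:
r(O) = 3 (r(O) = 2 - 1*(-1) = 2 + 1 = 3)
-18*r(3)*(-17) = -18*3*(-17) = -54*(-17) = 918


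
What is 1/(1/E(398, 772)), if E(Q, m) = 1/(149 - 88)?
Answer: 1/61 ≈ 0.016393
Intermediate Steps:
E(Q, m) = 1/61
1/(1/E(398, 772)) = 1/(1/(1/61)) = 1/61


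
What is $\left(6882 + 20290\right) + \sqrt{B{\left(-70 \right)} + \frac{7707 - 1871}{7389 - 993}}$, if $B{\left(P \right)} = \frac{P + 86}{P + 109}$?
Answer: $27172 + \frac{\sqrt{375765}}{533} \approx 27173.0$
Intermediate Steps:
$B{\left(P \right)} = \frac{86 + P}{109 + P}$
$\left(6882 + 20290\right) + \sqrt{B{\left(-70 \right)} + \frac{7707 - 1871}{7389 - 993}} = \left(6882 + 20290\right) + \sqrt{\frac{86 - 70}{109 - 70} + \frac{7707 - 1871}{7389 - 993}} = 27172 + \sqrt{\frac{1}{39} \cdot 16 + \frac{5836}{6396}} = 27172 + \sqrt{\frac{1}{39} \cdot 16 + 5836 \cdot \frac{1}{6396}} = 27172 + \sqrt{\frac{16}{39} + \frac{1459}{1599}} = 27172 + \sqrt{\frac{705}{533}} = 27172 + \frac{\sqrt{375765}}{533}$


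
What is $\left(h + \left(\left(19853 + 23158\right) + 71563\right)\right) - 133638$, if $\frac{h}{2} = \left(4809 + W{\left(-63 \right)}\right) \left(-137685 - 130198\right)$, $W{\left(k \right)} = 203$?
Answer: $-2685278256$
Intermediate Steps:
$h = -2685259192$ ($h = 2 \left(4809 + 203\right) \left(-137685 - 130198\right) = 2 \cdot 5012 \left(-267883\right) = 2 \left(-1342629596\right) = -2685259192$)
$\left(h + \left(\left(19853 + 23158\right) + 71563\right)\right) - 133638 = \left(-2685259192 + \left(\left(19853 + 23158\right) + 71563\right)\right) - 133638 = \left(-2685259192 + \left(43011 + 71563\right)\right) - 133638 = \left(-2685259192 + 114574\right) - 133638 = -2685144618 - 133638 = -2685278256$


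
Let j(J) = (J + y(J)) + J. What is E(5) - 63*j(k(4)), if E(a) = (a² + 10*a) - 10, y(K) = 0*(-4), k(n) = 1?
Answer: -61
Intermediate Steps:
y(K) = 0
j(J) = 2*J (j(J) = (J + 0) + J = J + J = 2*J)
E(a) = -10 + a² + 10*a
E(5) - 63*j(k(4)) = (-10 + 5² + 10*5) - 126 = (-10 + 25 + 50) - 63*2 = 65 - 126 = -61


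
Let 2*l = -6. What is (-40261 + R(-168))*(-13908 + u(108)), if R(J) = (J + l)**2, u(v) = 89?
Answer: 152285380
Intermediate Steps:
l = -3 (l = (1/2)*(-6) = -3)
R(J) = (-3 + J)**2 (R(J) = (J - 3)**2 = (-3 + J)**2)
(-40261 + R(-168))*(-13908 + u(108)) = (-40261 + (-3 - 168)**2)*(-13908 + 89) = (-40261 + (-171)**2)*(-13819) = (-40261 + 29241)*(-13819) = -11020*(-13819) = 152285380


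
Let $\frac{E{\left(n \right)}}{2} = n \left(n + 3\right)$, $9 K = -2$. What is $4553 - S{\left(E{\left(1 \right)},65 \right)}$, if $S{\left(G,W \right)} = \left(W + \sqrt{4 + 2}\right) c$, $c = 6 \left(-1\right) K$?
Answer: $\frac{13399}{3} - \frac{4 \sqrt{6}}{3} \approx 4463.1$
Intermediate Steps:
$K = - \frac{2}{9}$ ($K = \frac{1}{9} \left(-2\right) = - \frac{2}{9} \approx -0.22222$)
$c = \frac{4}{3}$ ($c = 6 \left(-1\right) \left(- \frac{2}{9}\right) = \left(-6\right) \left(- \frac{2}{9}\right) = \frac{4}{3} \approx 1.3333$)
$E{\left(n \right)} = 2 n \left(3 + n\right)$ ($E{\left(n \right)} = 2 n \left(n + 3\right) = 2 n \left(3 + n\right)$)
$S{\left(G,W \right)} = \frac{4 W}{3} + \frac{4 \sqrt{6}}{3}$ ($S{\left(G,W \right)} = \left(W + \sqrt{4 + 2}\right) \frac{4}{3} = \left(W + \sqrt{6}\right) \frac{4}{3} = \frac{4 W}{3} + \frac{4 \sqrt{6}}{3}$)
$4553 - S{\left(E{\left(1 \right)},65 \right)} = 4553 - \left(\frac{4}{3} \cdot 65 + \frac{4 \sqrt{6}}{3}\right) = 4553 - \left(\frac{260}{3} + \frac{4 \sqrt{6}}{3}\right) = \frac{13399}{3} - \frac{4 \sqrt{6}}{3}$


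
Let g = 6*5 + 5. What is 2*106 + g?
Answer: 247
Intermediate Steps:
g = 35 (g = 30 + 5 = 35)
2*106 + g = 2*106 + 35 = 212 + 35 = 247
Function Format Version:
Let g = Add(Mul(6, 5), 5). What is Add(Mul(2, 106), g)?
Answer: 247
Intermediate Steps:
g = 35 (g = Add(30, 5) = 35)
Add(Mul(2, 106), g) = Add(Mul(2, 106), 35) = Add(212, 35) = 247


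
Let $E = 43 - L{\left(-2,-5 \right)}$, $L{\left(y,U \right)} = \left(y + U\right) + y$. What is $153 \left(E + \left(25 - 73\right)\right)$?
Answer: $612$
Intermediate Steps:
$L{\left(y,U \right)} = U + 2 y$ ($L{\left(y,U \right)} = \left(U + y\right) + y = U + 2 y$)
$E = 52$ ($E = 43 - \left(-5 + 2 \left(-2\right)\right) = 43 - \left(-5 - 4\right) = 43 - -9 = 43 + 9 = 52$)
$153 \left(E + \left(25 - 73\right)\right) = 153 \left(52 + \left(25 - 73\right)\right) = 153 \left(52 - 48\right) = 153 \cdot 4 = 612$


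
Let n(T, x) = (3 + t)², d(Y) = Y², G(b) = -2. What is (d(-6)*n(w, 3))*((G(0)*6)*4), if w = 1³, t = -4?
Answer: -1728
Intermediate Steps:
w = 1
n(T, x) = 1 (n(T, x) = (3 - 4)² = (-1)² = 1)
(d(-6)*n(w, 3))*((G(0)*6)*4) = ((-6)²*1)*(-2*6*4) = (36*1)*(-12*4) = 36*(-48) = -1728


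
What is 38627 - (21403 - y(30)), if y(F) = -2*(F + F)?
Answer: 17104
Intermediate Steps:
y(F) = -4*F
38627 - (21403 - y(30)) = 38627 - (21403 - (-4)*30) = 38627 - (21403 - 1*(-120)) = 38627 - (21403 + 120) = 38627 - 1*21523 = 38627 - 21523 = 17104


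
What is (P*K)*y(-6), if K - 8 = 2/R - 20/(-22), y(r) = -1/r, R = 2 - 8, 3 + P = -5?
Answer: -1132/99 ≈ -11.434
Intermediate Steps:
P = -8 (P = -3 - 5 = -8)
R = -6
K = 283/33 (K = 8 + (2/(-6) - 20/(-22)) = 8 + (2*(-⅙) - 20*(-1/22)) = 8 + (-⅓ + 10/11) = 8 + 19/33 = 283/33 ≈ 8.5758)
(P*K)*y(-6) = (-8*283/33)*(-1/(-6)) = -(-2264)*(-1)/(33*6) = -2264/33*⅙ = -1132/99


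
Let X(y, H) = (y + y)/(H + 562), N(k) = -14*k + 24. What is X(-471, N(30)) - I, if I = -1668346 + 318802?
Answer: 112011681/83 ≈ 1.3495e+6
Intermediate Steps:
N(k) = 24 - 14*k
X(y, H) = 2*y/(562 + H) (X(y, H) = (2*y)/(562 + H) = 2*y/(562 + H))
I = -1349544
X(-471, N(30)) - I = 2*(-471)/(562 + (24 - 14*30)) - 1*(-1349544) = 2*(-471)/(562 + (24 - 420)) + 1349544 = 2*(-471)/(562 - 396) + 1349544 = 2*(-471)/166 + 1349544 = 2*(-471)*(1/166) + 1349544 = -471/83 + 1349544 = 112011681/83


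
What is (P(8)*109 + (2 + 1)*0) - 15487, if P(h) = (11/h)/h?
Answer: -989969/64 ≈ -15468.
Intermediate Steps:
P(h) = 11/h²
(P(8)*109 + (2 + 1)*0) - 15487 = ((11/8²)*109 + (2 + 1)*0) - 15487 = ((11*(1/64))*109 + 3*0) - 15487 = ((11/64)*109 + 0) - 15487 = (1199/64 + 0) - 15487 = 1199/64 - 15487 = -989969/64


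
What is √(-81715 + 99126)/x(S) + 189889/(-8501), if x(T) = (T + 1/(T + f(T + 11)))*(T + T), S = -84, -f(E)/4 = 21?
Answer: -189889/8501 + √17411/14113 ≈ -22.328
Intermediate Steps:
f(E) = -84 (f(E) = -4*21 = -84)
x(T) = 2*T*(T + 1/(-84 + T)) (x(T) = (T + 1/(T - 84))*(T + T) = (T + 1/(-84 + T))*(2*T) = 2*T*(T + 1/(-84 + T)))
√(-81715 + 99126)/x(S) + 189889/(-8501) = √(-81715 + 99126)/((2*(-84)*(1 + (-84)² - 84*(-84))/(-84 - 84))) + 189889/(-8501) = √17411/((2*(-84)*(1 + 7056 + 7056)/(-168))) + 189889*(-1/8501) = √17411/((2*(-84)*(-1/168)*14113)) - 189889/8501 = √17411/14113 - 189889/8501 = -189889/8501 + √17411/14113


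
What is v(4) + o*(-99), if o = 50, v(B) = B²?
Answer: -4934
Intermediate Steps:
v(4) + o*(-99) = 4² + 50*(-99) = 16 - 4950 = -4934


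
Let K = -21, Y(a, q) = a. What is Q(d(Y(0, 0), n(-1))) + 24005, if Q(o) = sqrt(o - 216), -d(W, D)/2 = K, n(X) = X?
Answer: 24005 + I*sqrt(174) ≈ 24005.0 + 13.191*I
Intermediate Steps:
d(W, D) = 42 (d(W, D) = -2*(-21) = 42)
Q(o) = sqrt(-216 + o)
Q(d(Y(0, 0), n(-1))) + 24005 = sqrt(-216 + 42) + 24005 = sqrt(-174) + 24005 = I*sqrt(174) + 24005 = 24005 + I*sqrt(174)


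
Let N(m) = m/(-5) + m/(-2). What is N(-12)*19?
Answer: 798/5 ≈ 159.60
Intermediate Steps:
N(m) = -7*m/10 (N(m) = m*(-1/5) + m*(-1/2) = -m/5 - m/2 = -7*m/10)
N(-12)*19 = -7/10*(-12)*19 = (42/5)*19 = 798/5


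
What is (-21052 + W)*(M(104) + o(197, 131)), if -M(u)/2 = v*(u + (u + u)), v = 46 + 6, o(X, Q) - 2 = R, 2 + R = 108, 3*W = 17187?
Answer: 495545820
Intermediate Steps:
W = 5729 (W = (⅓)*17187 = 5729)
R = 106 (R = -2 + 108 = 106)
o(X, Q) = 108 (o(X, Q) = 2 + 106 = 108)
v = 52
M(u) = -312*u (M(u) = -104*(u + (u + u)) = -104*(u + 2*u) = -104*3*u = -312*u)
(-21052 + W)*(M(104) + o(197, 131)) = (-21052 + 5729)*(-312*104 + 108) = -15323*(-32448 + 108) = -15323*(-32340) = 495545820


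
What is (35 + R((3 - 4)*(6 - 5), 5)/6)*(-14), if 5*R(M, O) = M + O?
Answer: -7378/15 ≈ -491.87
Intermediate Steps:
R(M, O) = M/5 + O/5 (R(M, O) = (M + O)/5 = M/5 + O/5)
(35 + R((3 - 4)*(6 - 5), 5)/6)*(-14) = (35 + (((3 - 4)*(6 - 5))/5 + (1/5)*5)/6)*(-14) = (35 + ((-1*1)/5 + 1)*(1/6))*(-14) = (35 + ((1/5)*(-1) + 1)*(1/6))*(-14) = (35 + (-1/5 + 1)*(1/6))*(-14) = (35 + (4/5)*(1/6))*(-14) = (35 + 2/15)*(-14) = (527/15)*(-14) = -7378/15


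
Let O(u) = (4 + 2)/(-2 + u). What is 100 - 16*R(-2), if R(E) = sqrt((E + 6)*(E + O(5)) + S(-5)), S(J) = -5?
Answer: 100 - 16*I*sqrt(5) ≈ 100.0 - 35.777*I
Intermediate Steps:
O(u) = 6/(-2 + u)
R(E) = sqrt(-5 + (2 + E)*(6 + E)) (R(E) = sqrt((E + 6)*(E + 6/(-2 + 5)) - 5) = sqrt((6 + E)*(E + 6/3) - 5) = sqrt((6 + E)*(E + 6*(1/3)) - 5) = sqrt((6 + E)*(E + 2) - 5) = sqrt((6 + E)*(2 + E) - 5) = sqrt((2 + E)*(6 + E) - 5) = sqrt(-5 + (2 + E)*(6 + E)))
100 - 16*R(-2) = 100 - 16*sqrt(7 + (-2)**2 + 8*(-2)) = 100 - 16*sqrt(7 + 4 - 16) = 100 - 16*I*sqrt(5)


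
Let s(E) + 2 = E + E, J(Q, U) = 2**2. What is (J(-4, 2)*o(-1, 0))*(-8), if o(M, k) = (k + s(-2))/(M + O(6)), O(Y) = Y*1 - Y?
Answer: -192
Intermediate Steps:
J(Q, U) = 4
s(E) = -2 + 2*E (s(E) = -2 + (E + E) = -2 + 2*E)
O(Y) = 0 (O(Y) = Y - Y = 0)
o(M, k) = (-6 + k)/M (o(M, k) = (k + (-2 + 2*(-2)))/(M + 0) = (k + (-2 - 4))/M = (k - 6)/M = (-6 + k)/M)
(J(-4, 2)*o(-1, 0))*(-8) = (4*((-6 + 0)/(-1)))*(-8) = (4*(-1*(-6)))*(-8) = (4*6)*(-8) = 24*(-8) = -192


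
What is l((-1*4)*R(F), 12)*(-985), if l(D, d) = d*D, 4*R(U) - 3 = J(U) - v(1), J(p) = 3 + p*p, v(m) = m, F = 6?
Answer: 484620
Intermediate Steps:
J(p) = 3 + p²
R(U) = 5/4 + U²/4 (R(U) = ¾ + ((3 + U²) - 1*1)/4 = ¾ + ((3 + U²) - 1)/4 = ¾ + (2 + U²)/4 = ¾ + (½ + U²/4) = 5/4 + U²/4)
l(D, d) = D*d
l((-1*4)*R(F), 12)*(-985) = (((-1*4)*(5/4 + (¼)*6²))*12)*(-985) = (-4*(5/4 + (¼)*36)*12)*(-985) = (-4*(5/4 + 9)*12)*(-985) = (-4*41/4*12)*(-985) = -41*12*(-985) = -492*(-985) = 484620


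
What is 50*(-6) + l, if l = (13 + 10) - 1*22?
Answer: -299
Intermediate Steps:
l = 1 (l = 23 - 22 = 1)
50*(-6) + l = 50*(-6) + 1 = -300 + 1 = -299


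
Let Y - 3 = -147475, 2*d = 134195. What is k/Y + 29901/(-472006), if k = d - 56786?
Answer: -9276650141/69607668832 ≈ -0.13327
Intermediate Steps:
d = 134195/2 (d = (1/2)*134195 = 134195/2 ≈ 67098.)
Y = -147472 (Y = 3 - 147475 = -147472)
k = 20623/2 (k = 134195/2 - 56786 = 20623/2 ≈ 10312.)
k/Y + 29901/(-472006) = (20623/2)/(-147472) + 29901/(-472006) = (20623/2)*(-1/147472) + 29901*(-1/472006) = -20623/294944 - 29901/472006 = -9276650141/69607668832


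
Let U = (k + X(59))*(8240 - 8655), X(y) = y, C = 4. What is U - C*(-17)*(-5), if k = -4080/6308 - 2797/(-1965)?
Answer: -187774844/7467 ≈ -25147.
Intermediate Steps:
k = 2406569/3098805 (k = -4080*1/6308 - 2797*(-1/1965) = -1020/1577 + 2797/1965 = 2406569/3098805 ≈ 0.77661)
U = -185236064/7467 (U = (2406569/3098805 + 59)*(8240 - 8655) = (185236064/3098805)*(-415) = -185236064/7467 ≈ -24807.)
U - C*(-17)*(-5) = -185236064/7467 - 4*(-17)*(-5) = -185236064/7467 - (-68)*(-5) = -185236064/7467 - 1*340 = -185236064/7467 - 340 = -187774844/7467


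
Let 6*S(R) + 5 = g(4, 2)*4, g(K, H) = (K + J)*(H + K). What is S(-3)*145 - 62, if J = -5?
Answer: -4577/6 ≈ -762.83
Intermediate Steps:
g(K, H) = (-5 + K)*(H + K) (g(K, H) = (K - 5)*(H + K) = (-5 + K)*(H + K))
S(R) = -29/6 (S(R) = -⅚ + ((4² - 5*2 - 5*4 + 2*4)*4)/6 = -⅚ + ((16 - 10 - 20 + 8)*4)/6 = -⅚ + (-6*4)/6 = -⅚ + (⅙)*(-24) = -⅚ - 4 = -29/6)
S(-3)*145 - 62 = -29/6*145 - 62 = -4205/6 - 62 = -4577/6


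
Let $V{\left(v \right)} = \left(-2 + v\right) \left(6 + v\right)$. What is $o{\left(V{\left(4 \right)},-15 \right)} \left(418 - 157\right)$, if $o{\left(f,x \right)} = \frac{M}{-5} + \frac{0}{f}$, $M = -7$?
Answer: $\frac{1827}{5} \approx 365.4$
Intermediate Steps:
$o{\left(f,x \right)} = \frac{7}{5}$ ($o{\left(f,x \right)} = - \frac{7}{-5} + \frac{0}{f} = \left(-7\right) \left(- \frac{1}{5}\right) + 0 = \frac{7}{5} + 0 = \frac{7}{5}$)
$o{\left(V{\left(4 \right)},-15 \right)} \left(418 - 157\right) = \frac{7 \left(418 - 157\right)}{5} = \frac{7}{5} \cdot 261 = \frac{1827}{5}$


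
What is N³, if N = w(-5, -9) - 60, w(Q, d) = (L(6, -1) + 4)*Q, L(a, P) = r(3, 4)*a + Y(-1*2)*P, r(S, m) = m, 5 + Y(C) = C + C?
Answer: -14706125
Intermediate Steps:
Y(C) = -5 + 2*C (Y(C) = -5 + (C + C) = -5 + 2*C)
L(a, P) = -9*P + 4*a (L(a, P) = 4*a + (-5 + 2*(-1*2))*P = 4*a + (-5 + 2*(-2))*P = 4*a + (-5 - 4)*P = 4*a - 9*P = -9*P + 4*a)
w(Q, d) = 37*Q (w(Q, d) = ((-9*(-1) + 4*6) + 4)*Q = ((9 + 24) + 4)*Q = (33 + 4)*Q = 37*Q)
N = -245 (N = 37*(-5) - 60 = -185 - 60 = -245)
N³ = (-245)³ = -14706125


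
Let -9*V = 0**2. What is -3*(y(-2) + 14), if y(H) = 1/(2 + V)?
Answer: -87/2 ≈ -43.500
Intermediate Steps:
V = 0 (V = -1/9*0**2 = -1/9*0 = 0)
y(H) = 1/2 (y(H) = 1/(2 + 0) = 1/2)
-3*(y(-2) + 14) = -3*(1/2 + 14) = -3*29/2 = -87/2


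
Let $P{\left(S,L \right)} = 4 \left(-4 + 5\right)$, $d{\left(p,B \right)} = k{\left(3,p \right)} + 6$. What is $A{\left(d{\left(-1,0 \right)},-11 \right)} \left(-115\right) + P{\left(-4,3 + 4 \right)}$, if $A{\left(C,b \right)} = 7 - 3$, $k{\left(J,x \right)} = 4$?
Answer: $-456$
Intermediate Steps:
$d{\left(p,B \right)} = 10$ ($d{\left(p,B \right)} = 4 + 6 = 10$)
$A{\left(C,b \right)} = 4$ ($A{\left(C,b \right)} = 7 - 3 = 4$)
$P{\left(S,L \right)} = 4$ ($P{\left(S,L \right)} = 4 \cdot 1 = 4$)
$A{\left(d{\left(-1,0 \right)},-11 \right)} \left(-115\right) + P{\left(-4,3 + 4 \right)} = 4 \left(-115\right) + 4 = -460 + 4 = -456$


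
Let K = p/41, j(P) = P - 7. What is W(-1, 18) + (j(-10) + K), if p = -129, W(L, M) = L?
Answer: -867/41 ≈ -21.146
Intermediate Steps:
j(P) = -7 + P
K = -129/41 ≈ -3.1463
W(-1, 18) + (j(-10) + K) = -1 + ((-7 - 10) - 129/41) = -1 + (-17 - 129/41) = -1 - 826/41 = -867/41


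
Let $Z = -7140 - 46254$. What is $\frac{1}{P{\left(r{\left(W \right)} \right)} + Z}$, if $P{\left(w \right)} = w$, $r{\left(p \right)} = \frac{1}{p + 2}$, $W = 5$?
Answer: $- \frac{7}{373757} \approx -1.8729 \cdot 10^{-5}$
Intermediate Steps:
$Z = -53394$
$r{\left(p \right)} = \frac{1}{2 + p}$
$\frac{1}{P{\left(r{\left(W \right)} \right)} + Z} = \frac{1}{\frac{1}{2 + 5} - 53394} = \frac{1}{\frac{1}{7} - 53394} = \frac{1}{- \frac{373757}{7}} = - \frac{7}{373757}$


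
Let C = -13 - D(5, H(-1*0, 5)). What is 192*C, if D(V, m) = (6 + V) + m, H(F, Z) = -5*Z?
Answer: 192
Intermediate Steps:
D(V, m) = 6 + V + m
C = 1 (C = -13 - (6 + 5 - 5*5) = -13 - (6 + 5 - 25) = -13 - 1*(-14) = -13 + 14 = 1)
192*C = 192*1 = 192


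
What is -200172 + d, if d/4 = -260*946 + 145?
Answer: -1183432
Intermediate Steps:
d = -983260 (d = 4*(-260*946 + 145) = 4*(-245960 + 145) = 4*(-245815) = -983260)
-200172 + d = -200172 - 983260 = -1183432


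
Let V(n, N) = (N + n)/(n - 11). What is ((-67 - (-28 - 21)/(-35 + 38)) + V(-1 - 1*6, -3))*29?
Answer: -13079/9 ≈ -1453.2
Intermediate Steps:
V(n, N) = (N + n)/(-11 + n)
((-67 - (-28 - 21)/(-35 + 38)) + V(-1 - 1*6, -3))*29 = ((-67 - (-28 - 21)/(-35 + 38)) + (-3 + (-1 - 1*6))/(-11 + (-1 - 1*6)))*29 = ((-67 - (-49)/3) + (-3 + (-1 - 6))/(-11 + (-1 - 6)))*29 = ((-67 - (-49)/3) + (-3 - 7)/(-11 - 7))*29 = ((-67 - 1*(-49/3)) - 10/(-18))*29 = ((-67 + 49/3) - 1/18*(-10))*29 = (-152/3 + 5/9)*29 = -451/9*29 = -13079/9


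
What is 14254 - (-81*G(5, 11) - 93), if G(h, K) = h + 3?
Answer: 14995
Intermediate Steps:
G(h, K) = 3 + h
14254 - (-81*G(5, 11) - 93) = 14254 - (-81*(3 + 5) - 93) = 14254 - (-81*8 - 93) = 14254 - (-648 - 93) = 14254 - 1*(-741) = 14254 + 741 = 14995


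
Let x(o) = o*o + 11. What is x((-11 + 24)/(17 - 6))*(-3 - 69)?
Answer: -108000/121 ≈ -892.56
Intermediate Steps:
x(o) = 11 + o² (x(o) = o² + 11 = 11 + o²)
x((-11 + 24)/(17 - 6))*(-3 - 69) = (11 + ((-11 + 24)/(17 - 6))²)*(-3 - 69) = (11 + (13/11)²)*(-72) = (11 + 169/121)*(-72) = (1500/121)*(-72) = -108000/121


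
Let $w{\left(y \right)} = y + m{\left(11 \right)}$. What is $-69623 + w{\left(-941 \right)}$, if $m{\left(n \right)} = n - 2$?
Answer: $-70555$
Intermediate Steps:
$m{\left(n \right)} = -2 + n$ ($m{\left(n \right)} = n - 2 = -2 + n$)
$w{\left(y \right)} = 9 + y$ ($w{\left(y \right)} = y + \left(-2 + 11\right) = y + 9 = 9 + y$)
$-69623 + w{\left(-941 \right)} = -69623 + \left(9 - 941\right) = -69623 - 932 = -70555$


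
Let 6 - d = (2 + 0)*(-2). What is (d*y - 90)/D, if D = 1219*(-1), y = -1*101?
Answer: 1100/1219 ≈ 0.90238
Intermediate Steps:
y = -101
D = -1219
d = 10 (d = 6 - (2 + 0)*(-2) = 6 - 2*(-2) = 6 - 1*(-4) = 6 + 4 = 10)
(d*y - 90)/D = (10*(-101) - 90)/(-1219) = (-1010 - 90)*(-1/1219) = -1100*(-1/1219) = 1100/1219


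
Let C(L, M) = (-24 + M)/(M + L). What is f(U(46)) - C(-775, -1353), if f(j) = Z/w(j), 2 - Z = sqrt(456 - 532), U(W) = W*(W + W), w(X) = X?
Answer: -727901/1125712 - I*sqrt(19)/2116 ≈ -0.64661 - 0.00206*I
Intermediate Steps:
U(W) = 2*W**2 (U(W) = W*(2*W) = 2*W**2)
Z = 2 - 2*I*sqrt(19) (Z = 2 - sqrt(456 - 532) = 2 - sqrt(-76) = 2 - 2*I*sqrt(19) ≈ 2.0 - 8.7178*I)
f(j) = (2 - 2*I*sqrt(19))/j
C(L, M) = (-24 + M)/(L + M)
f(U(46)) - C(-775, -1353) = 2*(1 - I*sqrt(19))/((2*46**2)) - (-24 - 1353)/(-775 - 1353) = 2*(1 - I*sqrt(19))/((2*2116)) - (-1377)/(-2128) = 2*(1 - I*sqrt(19))/4232 - (-1)*(-1377)/2128 = 2*(1/4232)*(1 - I*sqrt(19)) - 1*1377/2128 = (1/2116 - I*sqrt(19)/2116) - 1377/2128 = -727901/1125712 - I*sqrt(19)/2116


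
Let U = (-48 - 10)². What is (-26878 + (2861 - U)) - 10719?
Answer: -38100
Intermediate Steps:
U = 3364 (U = (-58)² = 3364)
(-26878 + (2861 - U)) - 10719 = (-26878 + (2861 - 1*3364)) - 10719 = (-26878 + (2861 - 3364)) - 10719 = (-26878 - 503) - 10719 = -27381 - 10719 = -38100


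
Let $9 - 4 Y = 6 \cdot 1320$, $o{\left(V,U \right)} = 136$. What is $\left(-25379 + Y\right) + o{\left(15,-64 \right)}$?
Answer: $- \frac{108883}{4} \approx -27221.0$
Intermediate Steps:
$Y = - \frac{7911}{4}$ ($Y = \frac{9}{4} - \frac{6 \cdot 1320}{4} = \frac{9}{4} - 1980 = - \frac{7911}{4} \approx -1977.8$)
$\left(-25379 + Y\right) + o{\left(15,-64 \right)} = \left(-25379 - \frac{7911}{4}\right) + 136 = - \frac{109427}{4} + 136 = - \frac{108883}{4}$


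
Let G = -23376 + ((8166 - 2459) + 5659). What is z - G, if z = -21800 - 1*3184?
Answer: -12974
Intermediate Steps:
z = -24984 (z = -21800 - 3184 = -24984)
G = -12010 (G = -23376 + (5707 + 5659) = -23376 + 11366 = -12010)
z - G = -24984 - 1*(-12010) = -24984 + 12010 = -12974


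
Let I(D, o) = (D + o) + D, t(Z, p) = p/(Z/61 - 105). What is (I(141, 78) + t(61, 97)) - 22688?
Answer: -2322209/104 ≈ -22329.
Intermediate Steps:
t(Z, p) = p/(-105 + Z/61) (t(Z, p) = p/(Z/61 - 105) = p/(-105 + Z/61))
I(D, o) = o + 2*D
(I(141, 78) + t(61, 97)) - 22688 = ((78 + 2*141) + 61*97/(-6405 + 61)) - 22688 = ((78 + 282) + 61*97/(-6344)) - 22688 = (360 + 61*97*(-1/6344)) - 22688 = (360 - 97/104) - 22688 = 37343/104 - 22688 = -2322209/104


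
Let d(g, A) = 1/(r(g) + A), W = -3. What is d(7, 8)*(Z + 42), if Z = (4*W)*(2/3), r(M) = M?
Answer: 34/15 ≈ 2.2667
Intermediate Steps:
d(g, A) = 1/(A + g) (d(g, A) = 1/(g + A) = 1/(A + g))
Z = -8 (Z = (4*(-3))*(2/3) = -24/3 = -12*2/3 = -8)
d(7, 8)*(Z + 42) = (-8 + 42)/(8 + 7) = 34/15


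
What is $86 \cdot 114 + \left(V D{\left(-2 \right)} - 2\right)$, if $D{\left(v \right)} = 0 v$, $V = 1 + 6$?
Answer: $9802$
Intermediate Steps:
$V = 7$
$D{\left(v \right)} = 0$
$86 \cdot 114 + \left(V D{\left(-2 \right)} - 2\right) = 86 \cdot 114 + \left(7 \cdot 0 - 2\right) = 9804 + \left(0 - 2\right) = 9804 - 2 = 9802$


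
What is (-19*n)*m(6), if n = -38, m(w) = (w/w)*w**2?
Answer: 25992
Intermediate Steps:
m(w) = w**2 (m(w) = 1*w**2 = w**2)
(-19*n)*m(6) = -19*(-38)*6**2 = 722*36 = 25992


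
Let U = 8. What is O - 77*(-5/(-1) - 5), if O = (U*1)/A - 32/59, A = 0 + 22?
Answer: -116/649 ≈ -0.17874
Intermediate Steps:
A = 22
O = -116/649 (O = (8*1)/22 - 32/59 = 8*(1/22) - 32*1/59 = 4/11 - 32/59 = -116/649 ≈ -0.17874)
O - 77*(-5/(-1) - 5) = -116/649 - 77*(-5/(-1) - 5) = -116/649 - 77*(-1*(-5) - 5) = -116/649 - 77*(5 - 5) = -116/649 - 77*0 = -116/649 + 0 = -116/649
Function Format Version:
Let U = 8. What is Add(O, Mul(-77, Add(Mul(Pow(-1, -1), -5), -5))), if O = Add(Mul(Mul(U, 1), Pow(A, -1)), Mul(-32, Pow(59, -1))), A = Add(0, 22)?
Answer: Rational(-116, 649) ≈ -0.17874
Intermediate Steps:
A = 22
O = Rational(-116, 649) (O = Add(Mul(Mul(8, 1), Pow(22, -1)), Mul(-32, Pow(59, -1))) = Add(Mul(8, Rational(1, 22)), Mul(-32, Rational(1, 59))) = Add(Rational(4, 11), Rational(-32, 59)) = Rational(-116, 649) ≈ -0.17874)
Add(O, Mul(-77, Add(Mul(Pow(-1, -1), -5), -5))) = Add(Rational(-116, 649), Mul(-77, Add(Mul(Pow(-1, -1), -5), -5))) = Add(Rational(-116, 649), Mul(-77, Add(Mul(-1, -5), -5))) = Add(Rational(-116, 649), Mul(-77, Add(5, -5))) = Add(Rational(-116, 649), Mul(-77, 0)) = Add(Rational(-116, 649), 0) = Rational(-116, 649)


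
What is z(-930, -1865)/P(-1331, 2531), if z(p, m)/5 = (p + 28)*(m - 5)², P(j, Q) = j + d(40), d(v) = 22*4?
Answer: 1433729000/113 ≈ 1.2688e+7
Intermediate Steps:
d(v) = 88
P(j, Q) = 88 + j (P(j, Q) = j + 88 = 88 + j)
z(p, m) = 5*(-5 + m)²*(28 + p) (z(p, m) = 5*((p + 28)*(m - 5)²) = 5*((28 + p)*(-5 + m)²) = 5*((-5 + m)²*(28 + p)) = 5*(-5 + m)²*(28 + p))
z(-930, -1865)/P(-1331, 2531) = (5*(-5 - 1865)²*(28 - 930))/(88 - 1331) = (5*(-1870)²*(-902))/(-1243) = (5*3496900*(-902))*(-1/1243) = -15771019000*(-1/1243) = 1433729000/113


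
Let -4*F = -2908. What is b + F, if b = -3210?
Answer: -2483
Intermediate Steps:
F = 727 (F = -1/4*(-2908) = 727)
b + F = -3210 + 727 = -2483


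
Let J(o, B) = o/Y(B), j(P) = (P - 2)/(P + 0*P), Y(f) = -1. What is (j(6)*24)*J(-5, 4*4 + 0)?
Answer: 80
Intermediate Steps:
j(P) = (-2 + P)/P (j(P) = (-2 + P)/(P + 0) = (-2 + P)/P)
J(o, B) = -o (J(o, B) = o/(-1) = o*(-1) = -o)
(j(6)*24)*J(-5, 4*4 + 0) = (((-2 + 6)/6)*24)*(-1*(-5)) = (((⅙)*4)*24)*5 = ((⅔)*24)*5 = 16*5 = 80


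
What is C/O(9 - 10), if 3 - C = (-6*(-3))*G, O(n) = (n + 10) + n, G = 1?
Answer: -15/8 ≈ -1.8750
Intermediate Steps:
O(n) = 10 + 2*n (O(n) = (10 + n) + n = 10 + 2*n)
C = -15 (C = 3 - (-6*(-3)) = 3 - 18 = -15)
C/O(9 - 10) = -15/(10 + 2*(9 - 10)) = -15/(10 + 2*(-1)) = -15/(10 - 2) = -15/8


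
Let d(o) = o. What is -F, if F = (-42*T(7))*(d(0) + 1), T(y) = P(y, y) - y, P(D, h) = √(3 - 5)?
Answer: -294 + 42*I*√2 ≈ -294.0 + 59.397*I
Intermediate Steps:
P(D, h) = I*√2 (P(D, h) = √(-2) = I*√2)
T(y) = -y + I*√2 (T(y) = I*√2 - y = -y + I*√2)
F = 294 - 42*I*√2 (F = (-42*(-1*7 + I*√2))*(0 + 1) = -42*(-7 + I*√2)*1 = (294 - 42*I*√2)*1 = 294 - 42*I*√2 ≈ 294.0 - 59.397*I)
-F = -(294 - 42*I*√2) = -294 + 42*I*√2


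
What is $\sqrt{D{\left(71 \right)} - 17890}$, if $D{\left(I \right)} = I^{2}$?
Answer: $i \sqrt{12849} \approx 113.35 i$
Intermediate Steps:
$\sqrt{D{\left(71 \right)} - 17890} = \sqrt{71^{2} - 17890} = \sqrt{5041 - 17890} = \sqrt{-12849} = i \sqrt{12849}$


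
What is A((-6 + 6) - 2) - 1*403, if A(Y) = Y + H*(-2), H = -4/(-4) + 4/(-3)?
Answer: -1213/3 ≈ -404.33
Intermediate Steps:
H = -1/3 (H = -4*(-1/4) + 4*(-1/3) = 1 - 4/3 = -1/3 ≈ -0.33333)
A(Y) = 2/3 + Y (A(Y) = Y - 1/3*(-2) = Y + 2/3 = 2/3 + Y)
A((-6 + 6) - 2) - 1*403 = (2/3 + ((-6 + 6) - 2)) - 1*403 = (2/3 + (0 - 2)) - 403 = (2/3 - 2) - 403 = -4/3 - 403 = -1213/3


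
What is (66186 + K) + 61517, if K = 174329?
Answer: 302032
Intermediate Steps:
(66186 + K) + 61517 = (66186 + 174329) + 61517 = 240515 + 61517 = 302032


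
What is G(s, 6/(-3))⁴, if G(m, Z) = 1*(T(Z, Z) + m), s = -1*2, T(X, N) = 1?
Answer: 1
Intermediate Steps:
s = -2
G(m, Z) = 1 + m (G(m, Z) = 1*(1 + m) = 1 + m)
G(s, 6/(-3))⁴ = (1 - 2)⁴ = (-1)⁴ = 1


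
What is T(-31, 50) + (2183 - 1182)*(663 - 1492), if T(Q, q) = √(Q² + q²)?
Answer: -829829 + √3461 ≈ -8.2977e+5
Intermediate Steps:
T(-31, 50) + (2183 - 1182)*(663 - 1492) = √((-31)² + 50²) + (2183 - 1182)*(663 - 1492) = √(961 + 2500) + 1001*(-829) = √3461 - 829829 = -829829 + √3461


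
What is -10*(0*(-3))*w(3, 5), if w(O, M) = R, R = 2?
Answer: 0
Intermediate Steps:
w(O, M) = 2
-10*(0*(-3))*w(3, 5) = -10*(0*(-3))*2 = -10*0*2 = -0*2 = -1*0 = 0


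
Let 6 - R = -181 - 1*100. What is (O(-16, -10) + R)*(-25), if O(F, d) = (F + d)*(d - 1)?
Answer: -14325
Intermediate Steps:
R = 287 (R = 6 - (-181 - 1*100) = 6 - (-181 - 100) = 6 - 1*(-281) = 6 + 281 = 287)
O(F, d) = (-1 + d)*(F + d) (O(F, d) = (F + d)*(-1 + d) = (-1 + d)*(F + d))
(O(-16, -10) + R)*(-25) = (((-10)² - 1*(-16) - 1*(-10) - 16*(-10)) + 287)*(-25) = ((100 + 16 + 10 + 160) + 287)*(-25) = (286 + 287)*(-25) = 573*(-25) = -14325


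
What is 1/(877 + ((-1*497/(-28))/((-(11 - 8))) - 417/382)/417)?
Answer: 955764/838188965 ≈ 0.0011403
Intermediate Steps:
1/(877 + ((-1*497/(-28))/((-(11 - 8))) - 417/382)/417) = 1/(877 + ((-497*(-1/28))/((-1*3)) - 417*1/382)*(1/417)) = 1/(877 + ((71/4)/(-3) - 417/382)*(1/417)) = 1/(877 + ((71/4)*(-1/3) - 417/382)*(1/417)) = 1/(877 + (-71/12 - 417/382)*(1/417)) = 1/(877 - 16063/2292*1/417) = 1/(877 - 16063/955764) = 1/(838188965/955764) = 955764/838188965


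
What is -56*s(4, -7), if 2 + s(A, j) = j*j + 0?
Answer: -2632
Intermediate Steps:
s(A, j) = -2 + j² (s(A, j) = -2 + (j*j + 0) = -2 + (j² + 0) = -2 + j²)
-56*s(4, -7) = -56*(-2 + (-7)²) = -56*(-2 + 49) = -56*47 = -2632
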